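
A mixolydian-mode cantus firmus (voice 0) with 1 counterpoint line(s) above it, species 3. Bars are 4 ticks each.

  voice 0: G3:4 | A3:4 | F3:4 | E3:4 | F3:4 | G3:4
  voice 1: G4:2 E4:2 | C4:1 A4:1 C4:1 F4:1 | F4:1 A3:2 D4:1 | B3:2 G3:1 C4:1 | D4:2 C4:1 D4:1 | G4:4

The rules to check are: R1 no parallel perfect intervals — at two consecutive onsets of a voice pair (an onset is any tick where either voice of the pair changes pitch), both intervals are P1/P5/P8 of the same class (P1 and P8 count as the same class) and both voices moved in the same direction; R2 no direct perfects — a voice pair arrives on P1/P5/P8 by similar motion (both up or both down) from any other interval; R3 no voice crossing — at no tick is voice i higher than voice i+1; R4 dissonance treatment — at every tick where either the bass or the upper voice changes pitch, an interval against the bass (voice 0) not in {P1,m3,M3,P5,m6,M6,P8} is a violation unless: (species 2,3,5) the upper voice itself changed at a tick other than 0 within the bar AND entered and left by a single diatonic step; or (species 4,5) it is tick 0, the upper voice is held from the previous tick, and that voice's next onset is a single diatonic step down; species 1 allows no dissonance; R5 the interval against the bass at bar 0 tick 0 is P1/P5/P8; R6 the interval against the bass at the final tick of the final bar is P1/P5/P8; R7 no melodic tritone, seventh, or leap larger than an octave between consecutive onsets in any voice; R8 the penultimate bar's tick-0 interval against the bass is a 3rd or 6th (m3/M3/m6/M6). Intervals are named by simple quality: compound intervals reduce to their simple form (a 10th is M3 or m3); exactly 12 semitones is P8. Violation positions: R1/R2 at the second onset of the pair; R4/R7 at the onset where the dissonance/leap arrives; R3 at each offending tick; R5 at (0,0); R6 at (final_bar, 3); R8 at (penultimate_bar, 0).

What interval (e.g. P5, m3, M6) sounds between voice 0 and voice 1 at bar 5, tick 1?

P8

voice 0=G3 voice 1=G4 -> P8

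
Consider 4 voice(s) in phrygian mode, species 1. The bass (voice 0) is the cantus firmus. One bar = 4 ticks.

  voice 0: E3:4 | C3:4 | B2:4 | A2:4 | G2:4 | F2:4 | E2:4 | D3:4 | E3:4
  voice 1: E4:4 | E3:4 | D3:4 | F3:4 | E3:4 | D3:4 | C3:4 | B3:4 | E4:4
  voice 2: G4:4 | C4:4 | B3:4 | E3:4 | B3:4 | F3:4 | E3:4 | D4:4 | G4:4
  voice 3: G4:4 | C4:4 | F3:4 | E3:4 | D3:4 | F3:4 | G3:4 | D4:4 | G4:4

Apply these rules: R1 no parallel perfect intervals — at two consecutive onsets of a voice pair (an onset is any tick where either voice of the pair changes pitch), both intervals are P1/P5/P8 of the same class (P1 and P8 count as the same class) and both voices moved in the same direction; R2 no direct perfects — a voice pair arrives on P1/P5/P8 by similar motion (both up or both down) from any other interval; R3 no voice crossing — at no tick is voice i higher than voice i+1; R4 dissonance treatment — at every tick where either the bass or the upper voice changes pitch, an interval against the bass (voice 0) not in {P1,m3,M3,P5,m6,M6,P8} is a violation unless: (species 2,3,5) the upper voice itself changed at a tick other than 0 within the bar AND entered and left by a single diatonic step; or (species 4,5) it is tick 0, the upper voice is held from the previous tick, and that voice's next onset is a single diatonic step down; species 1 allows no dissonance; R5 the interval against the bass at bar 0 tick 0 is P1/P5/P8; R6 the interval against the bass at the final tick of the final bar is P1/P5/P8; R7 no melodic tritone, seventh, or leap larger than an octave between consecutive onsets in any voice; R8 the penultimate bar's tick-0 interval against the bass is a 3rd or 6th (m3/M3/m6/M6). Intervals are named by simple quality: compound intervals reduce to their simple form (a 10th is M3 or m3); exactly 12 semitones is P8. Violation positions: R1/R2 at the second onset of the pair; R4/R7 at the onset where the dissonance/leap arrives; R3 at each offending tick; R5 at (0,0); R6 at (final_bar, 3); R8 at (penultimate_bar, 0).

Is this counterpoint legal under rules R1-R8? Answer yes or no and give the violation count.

No (38 violations)

bar 0: v0=E3 v1=E4 v2=G4 v3=G4 (m3)
bar 1: v0=C3 v1=E3 v2=C4 v3=C4 (P8)
bar 2: v0=B2 v1=D3 v2=B3 v3=F3 (TT)
bar 3: v0=A2 v1=F3 v2=E3 v3=E3 (P5)
bar 4: v0=G2 v1=E3 v2=B3 v3=D3 (P5)
bar 5: v0=F2 v1=D3 v2=F3 v3=F3 (P8)
bar 6: v0=E2 v1=C3 v2=E3 v3=G3 (m3)
bar 7: v0=D3 v1=B3 v2=D4 v3=D4 (P8)
bar 8: v0=E3 v1=E4 v2=G4 v3=G4 (m3)
  R5 @ bar0.0: opens on m3
  R5 @ bar0.0: opens on m3
  R1 @ bar1.0: G4/G4 P1 -> C4/C4 P1 similar
  R2 @ bar1.0: E3/G4 m3 -> C3/C4 P8 similar
  R2 @ bar1.0: E3/G4 m3 -> C3/C4 P8 similar
  R1 @ bar2.0: C3/C4 P8 -> B2/B3 P8 similar
  R3 @ bar2.0: B3 above F3
  R4 @ bar2.0: B2/F3 TT untreated
  R3 @ bar2.1: B3 above F3
  R3 @ bar2.2: B3 above F3
  R3 @ bar2.3: B3 above F3
  R2 @ bar3.0: B2/B3 P8 -> A2/E3 P5 similar
  R2 @ bar3.0: B2/F3 TT -> A2/E3 P5 similar
  R2 @ bar3.0: B3/F3 TT -> E3/E3 P1 similar
  R3 @ bar3.0: F3 above E3
  R3 @ bar3.1: F3 above E3
  R3 @ bar3.2: F3 above E3
  R3 @ bar3.3: F3 above E3
  R1 @ bar4.0: A2/E3 P5 -> G2/D3 P5 similar
  R3 @ bar4.0: B3 above D3
  R3 @ bar4.1: B3 above D3
  R3 @ bar4.2: B3 above D3
  R3 @ bar4.3: B3 above D3
  R2 @ bar5.0: G2/B3 M3 -> F2/F3 P8 similar
  R7 @ bar5.0: B3->F3 leap 6st
  R1 @ bar6.0: F2/F3 P8 -> E2/E3 P8 similar
  R1 @ bar7.0: E2/E3 P8 -> D3/D4 P8 similar
  R2 @ bar7.0: E2/G3 m3 -> D3/D4 P8 similar
  R2 @ bar7.0: E3/G3 m3 -> D4/D4 P1 similar
  R7 @ bar7.0: E2->D3 leap 10st
  R7 @ bar7.0: C3->B3 leap 11st
  R7 @ bar7.0: E3->D4 leap 10st
  R8 @ bar7.0: penult P8 not 3rd/6th
  R8 @ bar7.0: penult P8 not 3rd/6th
  R1 @ bar8.0: D4/D4 P1 -> G4/G4 P1 similar
  R2 @ bar8.0: D3/B3 M6 -> E3/E4 P8 similar
  R6 @ bar8.3: closes on m3
  R6 @ bar8.3: closes on m3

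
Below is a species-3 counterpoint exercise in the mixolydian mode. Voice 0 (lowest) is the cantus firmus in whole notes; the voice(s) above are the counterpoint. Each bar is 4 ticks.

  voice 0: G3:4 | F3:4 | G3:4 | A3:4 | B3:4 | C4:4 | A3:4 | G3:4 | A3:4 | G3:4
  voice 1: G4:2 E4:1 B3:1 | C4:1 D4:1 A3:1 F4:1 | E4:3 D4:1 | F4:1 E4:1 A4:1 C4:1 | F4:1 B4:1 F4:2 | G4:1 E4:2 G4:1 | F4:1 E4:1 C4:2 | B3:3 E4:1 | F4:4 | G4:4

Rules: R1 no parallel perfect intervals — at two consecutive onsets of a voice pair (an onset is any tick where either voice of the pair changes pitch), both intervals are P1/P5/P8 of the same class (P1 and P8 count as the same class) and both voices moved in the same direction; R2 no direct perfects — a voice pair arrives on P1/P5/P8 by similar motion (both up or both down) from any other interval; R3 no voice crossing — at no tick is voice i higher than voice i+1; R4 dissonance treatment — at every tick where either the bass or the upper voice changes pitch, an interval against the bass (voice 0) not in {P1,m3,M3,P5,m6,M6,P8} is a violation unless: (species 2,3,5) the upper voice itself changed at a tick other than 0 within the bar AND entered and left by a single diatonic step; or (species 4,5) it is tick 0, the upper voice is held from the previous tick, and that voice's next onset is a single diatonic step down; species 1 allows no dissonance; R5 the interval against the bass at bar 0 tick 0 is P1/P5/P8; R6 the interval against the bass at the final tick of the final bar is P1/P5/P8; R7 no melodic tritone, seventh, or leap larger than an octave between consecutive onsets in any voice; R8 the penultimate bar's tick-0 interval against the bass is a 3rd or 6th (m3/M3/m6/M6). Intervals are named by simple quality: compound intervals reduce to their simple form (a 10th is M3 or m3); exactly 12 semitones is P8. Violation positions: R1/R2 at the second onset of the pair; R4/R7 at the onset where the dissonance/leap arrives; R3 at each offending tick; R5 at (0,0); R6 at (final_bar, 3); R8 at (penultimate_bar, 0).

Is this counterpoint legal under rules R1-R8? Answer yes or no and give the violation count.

No (5 violations)

bar 0: v0=G3 v1=G4 (P8)
bar 1: v0=F3 v1=C4 (P5)
bar 2: v0=G3 v1=E4 (M6)
bar 3: v0=A3 v1=F4 (m6)
bar 4: v0=B3 v1=F4 (TT)
bar 5: v0=C4 v1=G4 (P5)
bar 6: v0=A3 v1=F4 (m6)
bar 7: v0=G3 v1=B3 (M3)
bar 8: v0=A3 v1=F4 (m6)
bar 9: v0=G3 v1=G4 (P8)
  R4 @ bar4.0: B3/F4 TT untreated
  R7 @ bar4.1: F4->B4 leap 6st
  R4 @ bar4.2: B3/F4 TT untreated
  R7 @ bar4.2: B4->F4 leap 6st
  R2 @ bar5.0: B3/F4 TT -> C4/G4 P5 similar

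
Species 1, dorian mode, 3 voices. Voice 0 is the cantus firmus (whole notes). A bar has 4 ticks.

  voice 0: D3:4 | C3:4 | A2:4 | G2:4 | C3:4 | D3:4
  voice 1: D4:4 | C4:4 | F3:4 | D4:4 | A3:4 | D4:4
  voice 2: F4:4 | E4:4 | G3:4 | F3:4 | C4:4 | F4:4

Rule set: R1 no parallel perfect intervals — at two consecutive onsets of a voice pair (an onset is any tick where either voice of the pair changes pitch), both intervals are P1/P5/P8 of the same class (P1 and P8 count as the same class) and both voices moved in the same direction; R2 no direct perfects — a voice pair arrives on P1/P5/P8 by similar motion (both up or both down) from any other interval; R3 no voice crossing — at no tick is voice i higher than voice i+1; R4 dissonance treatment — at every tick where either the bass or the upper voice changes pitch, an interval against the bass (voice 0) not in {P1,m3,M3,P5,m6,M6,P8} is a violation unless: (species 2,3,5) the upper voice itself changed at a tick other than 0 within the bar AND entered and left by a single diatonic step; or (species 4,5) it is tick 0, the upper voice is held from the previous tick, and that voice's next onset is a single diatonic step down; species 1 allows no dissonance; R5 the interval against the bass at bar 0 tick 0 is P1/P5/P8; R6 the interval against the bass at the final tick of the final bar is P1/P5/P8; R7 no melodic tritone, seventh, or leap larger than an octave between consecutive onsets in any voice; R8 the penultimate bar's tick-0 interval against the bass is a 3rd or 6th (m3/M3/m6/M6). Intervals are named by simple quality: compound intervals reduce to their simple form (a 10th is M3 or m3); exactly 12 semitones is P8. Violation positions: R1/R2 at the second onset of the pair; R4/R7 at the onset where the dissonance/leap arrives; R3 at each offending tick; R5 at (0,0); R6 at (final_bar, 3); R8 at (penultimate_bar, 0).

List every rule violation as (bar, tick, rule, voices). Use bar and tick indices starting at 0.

bar 0: v0=D3 v1=D4 v2=F4 downbeat m3
bar 1: v0=C3 v1=C4 v2=E4 downbeat M3
bar 2: v0=A2 v1=F3 v2=G3 downbeat m7
bar 3: v0=G2 v1=D4 v2=F3 downbeat m7
bar 4: v0=C3 v1=A3 v2=C4 downbeat P8
bar 5: v0=D3 v1=D4 v2=F4 downbeat m3
  -> R5 @ bar 0 tick 0 v(0, 2): opens on m3
  -> R1 @ bar 1 tick 0 v(0, 1): D3/D4 P8 -> C3/C4 P8 similar
  -> R4 @ bar 2 tick 0 v(0, 2): A2/G3 m7 untreated
  -> R3 @ bar 3 tick 0 v(1, 2): D4 above F3
  -> R4 @ bar 3 tick 0 v(0, 2): G2/F3 m7 untreated
  -> R3 @ bar 3 tick 1 v(1, 2): D4 above F3
  -> R3 @ bar 3 tick 2 v(1, 2): D4 above F3
  -> R3 @ bar 3 tick 3 v(1, 2): D4 above F3
  -> R2 @ bar 4 tick 0 v(0, 2): G2/F3 m7 -> C3/C4 P8 similar
  -> R8 @ bar 4 tick 0 v(0, 2): penult P8 not 3rd/6th
  -> R2 @ bar 5 tick 0 v(0, 1): C3/A3 M6 -> D3/D4 P8 similar
  -> R6 @ bar 5 tick 3 v(0, 2): closes on m3

(0, 0, R5, (0, 2))
(1, 0, R1, (0, 1))
(2, 0, R4, (0, 2))
(3, 0, R3, (1, 2))
(3, 0, R4, (0, 2))
(3, 1, R3, (1, 2))
(3, 2, R3, (1, 2))
(3, 3, R3, (1, 2))
(4, 0, R2, (0, 2))
(4, 0, R8, (0, 2))
(5, 0, R2, (0, 1))
(5, 3, R6, (0, 2))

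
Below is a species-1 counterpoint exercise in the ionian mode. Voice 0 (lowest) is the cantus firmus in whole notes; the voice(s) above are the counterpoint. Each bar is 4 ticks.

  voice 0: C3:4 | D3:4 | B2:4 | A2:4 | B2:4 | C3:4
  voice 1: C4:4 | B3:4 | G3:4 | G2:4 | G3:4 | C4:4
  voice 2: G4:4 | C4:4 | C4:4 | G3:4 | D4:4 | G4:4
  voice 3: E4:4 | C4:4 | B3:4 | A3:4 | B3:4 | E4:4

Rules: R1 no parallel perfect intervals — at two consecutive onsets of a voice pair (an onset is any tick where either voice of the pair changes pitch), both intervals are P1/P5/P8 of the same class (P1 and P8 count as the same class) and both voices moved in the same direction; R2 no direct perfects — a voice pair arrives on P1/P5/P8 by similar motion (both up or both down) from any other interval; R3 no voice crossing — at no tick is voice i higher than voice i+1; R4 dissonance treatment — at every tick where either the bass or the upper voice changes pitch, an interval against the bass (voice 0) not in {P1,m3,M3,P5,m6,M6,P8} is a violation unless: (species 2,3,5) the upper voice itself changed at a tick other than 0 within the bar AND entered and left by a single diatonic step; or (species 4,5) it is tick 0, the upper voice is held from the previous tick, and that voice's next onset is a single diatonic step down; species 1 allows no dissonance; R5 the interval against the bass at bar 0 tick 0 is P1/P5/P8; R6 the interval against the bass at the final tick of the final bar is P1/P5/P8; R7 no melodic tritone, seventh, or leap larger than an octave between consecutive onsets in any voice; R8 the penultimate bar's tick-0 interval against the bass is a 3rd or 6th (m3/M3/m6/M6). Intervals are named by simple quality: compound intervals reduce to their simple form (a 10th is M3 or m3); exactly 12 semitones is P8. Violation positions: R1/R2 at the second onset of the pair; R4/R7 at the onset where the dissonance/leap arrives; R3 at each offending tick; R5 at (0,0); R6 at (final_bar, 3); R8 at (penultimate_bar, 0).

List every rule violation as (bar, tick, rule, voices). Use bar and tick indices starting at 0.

(0, 0, R3, (2, 3))
(0, 0, R5, (0, 3))
(0, 1, R3, (2, 3))
(0, 2, R3, (2, 3))
(0, 3, R3, (2, 3))
(1, 0, R2, (2, 3))
(1, 0, R4, (0, 2))
(1, 0, R4, (0, 3))
(2, 0, R2, (0, 3))
(2, 0, R3, (2, 3))
(2, 0, R4, (0, 2))
(2, 1, R3, (2, 3))
(2, 2, R3, (2, 3))
(2, 3, R3, (2, 3))
(3, 0, R1, (0, 3))
(3, 0, R2, (1, 2))
(3, 0, R3, (0, 1))
(3, 0, R4, (0, 1))
(3, 0, R4, (0, 2))
(3, 1, R3, (0, 1))
(3, 2, R3, (0, 1))
(3, 3, R3, (0, 1))
(4, 0, R1, (0, 3))
(4, 0, R2, (1, 2))
(4, 0, R3, (2, 3))
(4, 0, R8, (0, 3))
(4, 1, R3, (2, 3))
(4, 2, R3, (2, 3))
(4, 3, R3, (2, 3))
(5, 0, R1, (1, 2))
(5, 0, R2, (0, 1))
(5, 0, R2, (0, 2))
(5, 0, R3, (2, 3))
(5, 1, R3, (2, 3))
(5, 2, R3, (2, 3))
(5, 3, R3, (2, 3))
(5, 3, R6, (0, 3))

bar 0: v0=C3 v1=C4 v2=G4 v3=E4 downbeat M3
bar 1: v0=D3 v1=B3 v2=C4 v3=C4 downbeat m7
bar 2: v0=B2 v1=G3 v2=C4 v3=B3 downbeat P8
bar 3: v0=A2 v1=G2 v2=G3 v3=A3 downbeat P8
bar 4: v0=B2 v1=G3 v2=D4 v3=B3 downbeat P8
bar 5: v0=C3 v1=C4 v2=G4 v3=E4 downbeat M3
  -> R3 @ bar 0 tick 0 v(2, 3): G4 above E4
  -> R5 @ bar 0 tick 0 v(0, 3): opens on M3
  -> R3 @ bar 0 tick 1 v(2, 3): G4 above E4
  -> R3 @ bar 0 tick 2 v(2, 3): G4 above E4
  -> R3 @ bar 0 tick 3 v(2, 3): G4 above E4
  -> R2 @ bar 1 tick 0 v(2, 3): G4/E4 m3 -> C4/C4 P1 similar
  -> R4 @ bar 1 tick 0 v(0, 2): D3/C4 m7 untreated
  -> R4 @ bar 1 tick 0 v(0, 3): D3/C4 m7 untreated
  -> R2 @ bar 2 tick 0 v(0, 3): D3/C4 m7 -> B2/B3 P8 similar
  -> R3 @ bar 2 tick 0 v(2, 3): C4 above B3
  -> R4 @ bar 2 tick 0 v(0, 2): B2/C4 m2 untreated
  -> R3 @ bar 2 tick 1 v(2, 3): C4 above B3
  -> R3 @ bar 2 tick 2 v(2, 3): C4 above B3
  -> R3 @ bar 2 tick 3 v(2, 3): C4 above B3
  -> R1 @ bar 3 tick 0 v(0, 3): B2/B3 P8 -> A2/A3 P8 similar
  -> R2 @ bar 3 tick 0 v(1, 2): G3/C4 P4 -> G2/G3 P8 similar
  -> R3 @ bar 3 tick 0 v(0, 1): A2 above G2
  -> R4 @ bar 3 tick 0 v(0, 1): A2/G2 M2 untreated
  -> R4 @ bar 3 tick 0 v(0, 2): A2/G3 m7 untreated
  -> R3 @ bar 3 tick 1 v(0, 1): A2 above G2
  -> R3 @ bar 3 tick 2 v(0, 1): A2 above G2
  -> R3 @ bar 3 tick 3 v(0, 1): A2 above G2
  -> R1 @ bar 4 tick 0 v(0, 3): A2/A3 P8 -> B2/B3 P8 similar
  -> R2 @ bar 4 tick 0 v(1, 2): G2/G3 P8 -> G3/D4 P5 similar
  -> R3 @ bar 4 tick 0 v(2, 3): D4 above B3
  -> R8 @ bar 4 tick 0 v(0, 3): penult P8 not 3rd/6th
  -> R3 @ bar 4 tick 1 v(2, 3): D4 above B3
  -> R3 @ bar 4 tick 2 v(2, 3): D4 above B3
  -> R3 @ bar 4 tick 3 v(2, 3): D4 above B3
  -> R1 @ bar 5 tick 0 v(1, 2): G3/D4 P5 -> C4/G4 P5 similar
  -> R2 @ bar 5 tick 0 v(0, 1): B2/G3 m6 -> C3/C4 P8 similar
  -> R2 @ bar 5 tick 0 v(0, 2): B2/D4 m3 -> C3/G4 P5 similar
  -> R3 @ bar 5 tick 0 v(2, 3): G4 above E4
  -> R3 @ bar 5 tick 1 v(2, 3): G4 above E4
  -> R3 @ bar 5 tick 2 v(2, 3): G4 above E4
  -> R3 @ bar 5 tick 3 v(2, 3): G4 above E4
  -> R6 @ bar 5 tick 3 v(0, 3): closes on M3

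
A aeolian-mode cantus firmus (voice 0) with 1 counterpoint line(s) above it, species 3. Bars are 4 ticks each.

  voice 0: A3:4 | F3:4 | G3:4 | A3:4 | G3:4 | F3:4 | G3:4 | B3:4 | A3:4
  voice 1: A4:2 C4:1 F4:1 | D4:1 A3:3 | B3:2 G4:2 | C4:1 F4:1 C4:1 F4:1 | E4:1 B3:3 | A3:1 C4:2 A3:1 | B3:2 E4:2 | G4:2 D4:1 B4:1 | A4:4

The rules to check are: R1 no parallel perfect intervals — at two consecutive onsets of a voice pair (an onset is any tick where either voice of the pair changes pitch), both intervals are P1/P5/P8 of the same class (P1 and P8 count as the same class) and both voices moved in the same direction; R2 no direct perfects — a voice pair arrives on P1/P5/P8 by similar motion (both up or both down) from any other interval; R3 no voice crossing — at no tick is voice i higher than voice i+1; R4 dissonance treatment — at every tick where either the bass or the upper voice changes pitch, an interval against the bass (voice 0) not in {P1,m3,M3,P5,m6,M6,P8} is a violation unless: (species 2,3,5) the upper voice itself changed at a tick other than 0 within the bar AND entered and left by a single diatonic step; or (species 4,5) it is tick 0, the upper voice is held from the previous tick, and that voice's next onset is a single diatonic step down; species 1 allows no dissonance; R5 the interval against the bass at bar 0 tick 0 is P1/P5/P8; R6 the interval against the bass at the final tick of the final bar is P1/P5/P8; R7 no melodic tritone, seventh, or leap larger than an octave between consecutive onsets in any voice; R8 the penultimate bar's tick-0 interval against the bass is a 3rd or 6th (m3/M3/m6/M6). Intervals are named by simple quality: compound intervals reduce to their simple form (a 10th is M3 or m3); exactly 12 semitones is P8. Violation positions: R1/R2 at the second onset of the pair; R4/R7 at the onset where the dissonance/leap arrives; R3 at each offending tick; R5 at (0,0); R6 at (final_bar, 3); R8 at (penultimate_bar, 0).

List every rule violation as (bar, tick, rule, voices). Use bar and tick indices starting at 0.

bar 0: v0=A3 v1=A4 downbeat P8
bar 1: v0=F3 v1=D4 downbeat M6
bar 2: v0=G3 v1=B3 downbeat M3
bar 3: v0=A3 v1=C4 downbeat m3
bar 4: v0=G3 v1=E4 downbeat M6
bar 5: v0=F3 v1=A3 downbeat M3
bar 6: v0=G3 v1=B3 downbeat M3
bar 7: v0=B3 v1=G4 downbeat m6
bar 8: v0=A3 v1=A4 downbeat P8
  -> R1 @ bar 8 tick 0 v(0, 1): B3/B4 P8 -> A3/A4 P8 similar

(8, 0, R1, (0, 1))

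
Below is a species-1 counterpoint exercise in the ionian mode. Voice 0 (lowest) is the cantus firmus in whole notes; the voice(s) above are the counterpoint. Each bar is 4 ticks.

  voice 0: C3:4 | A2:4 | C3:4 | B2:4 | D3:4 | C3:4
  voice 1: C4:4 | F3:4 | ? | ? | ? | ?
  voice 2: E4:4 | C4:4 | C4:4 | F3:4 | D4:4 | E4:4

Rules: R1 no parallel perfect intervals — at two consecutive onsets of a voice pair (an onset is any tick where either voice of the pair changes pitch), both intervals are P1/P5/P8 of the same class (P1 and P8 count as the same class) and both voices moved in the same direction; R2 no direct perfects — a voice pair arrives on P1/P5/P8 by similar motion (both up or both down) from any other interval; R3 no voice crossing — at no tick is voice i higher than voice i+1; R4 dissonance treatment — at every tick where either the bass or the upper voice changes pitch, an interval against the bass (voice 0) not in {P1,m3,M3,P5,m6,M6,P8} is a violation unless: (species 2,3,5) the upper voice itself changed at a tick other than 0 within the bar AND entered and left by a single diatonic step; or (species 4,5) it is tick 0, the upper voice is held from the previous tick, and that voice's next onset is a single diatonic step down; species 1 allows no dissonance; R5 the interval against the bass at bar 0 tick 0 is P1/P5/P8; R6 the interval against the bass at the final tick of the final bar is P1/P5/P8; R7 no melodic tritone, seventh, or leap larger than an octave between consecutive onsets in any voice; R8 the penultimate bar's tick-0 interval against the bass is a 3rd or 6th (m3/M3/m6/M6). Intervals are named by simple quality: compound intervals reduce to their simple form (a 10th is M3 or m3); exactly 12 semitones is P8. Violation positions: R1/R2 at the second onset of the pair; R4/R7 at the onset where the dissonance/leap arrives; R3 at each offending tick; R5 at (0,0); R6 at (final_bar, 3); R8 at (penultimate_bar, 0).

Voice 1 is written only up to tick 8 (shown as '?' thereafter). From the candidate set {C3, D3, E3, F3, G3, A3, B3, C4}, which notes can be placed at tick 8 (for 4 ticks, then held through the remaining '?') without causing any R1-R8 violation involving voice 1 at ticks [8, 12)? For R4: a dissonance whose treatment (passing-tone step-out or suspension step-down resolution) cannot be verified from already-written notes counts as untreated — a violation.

{A3, C3, E3}

C3: legal
D3: violates R4
E3: legal
F3: violates R4
G3: violates R2
A3: legal
B3: violates R4,R7
C4: violates R2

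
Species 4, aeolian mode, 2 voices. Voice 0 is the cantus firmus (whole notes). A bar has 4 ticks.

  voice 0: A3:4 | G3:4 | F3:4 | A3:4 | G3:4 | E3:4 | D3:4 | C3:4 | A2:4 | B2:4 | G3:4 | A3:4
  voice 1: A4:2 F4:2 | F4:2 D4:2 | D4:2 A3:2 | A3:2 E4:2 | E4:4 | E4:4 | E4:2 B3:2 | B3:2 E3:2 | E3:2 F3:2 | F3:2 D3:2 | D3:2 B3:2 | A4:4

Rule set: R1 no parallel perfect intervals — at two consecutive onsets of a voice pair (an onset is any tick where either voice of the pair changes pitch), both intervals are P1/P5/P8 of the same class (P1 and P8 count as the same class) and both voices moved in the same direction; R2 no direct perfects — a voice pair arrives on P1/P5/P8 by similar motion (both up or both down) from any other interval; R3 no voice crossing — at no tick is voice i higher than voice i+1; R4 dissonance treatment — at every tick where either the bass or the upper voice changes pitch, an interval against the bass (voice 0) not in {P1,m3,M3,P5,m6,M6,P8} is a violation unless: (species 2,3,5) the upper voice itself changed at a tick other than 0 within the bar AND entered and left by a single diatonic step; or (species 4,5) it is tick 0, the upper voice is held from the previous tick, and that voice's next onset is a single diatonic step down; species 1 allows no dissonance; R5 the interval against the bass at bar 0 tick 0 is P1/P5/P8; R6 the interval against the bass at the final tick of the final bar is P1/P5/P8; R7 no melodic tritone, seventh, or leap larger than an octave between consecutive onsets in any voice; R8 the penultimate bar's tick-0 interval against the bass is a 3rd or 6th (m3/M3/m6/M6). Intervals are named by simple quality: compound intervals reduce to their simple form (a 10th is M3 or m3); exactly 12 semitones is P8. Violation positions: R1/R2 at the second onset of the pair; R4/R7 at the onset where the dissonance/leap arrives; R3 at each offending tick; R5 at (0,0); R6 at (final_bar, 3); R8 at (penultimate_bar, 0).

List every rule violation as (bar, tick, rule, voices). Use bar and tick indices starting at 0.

bar 0: v0=A3 v1=A4 downbeat P8
bar 1: v0=G3 v1=F4 downbeat m7
bar 2: v0=F3 v1=D4 downbeat M6
bar 3: v0=A3 v1=A3 downbeat P1
bar 4: v0=G3 v1=E4 downbeat M6
bar 5: v0=E3 v1=E4 downbeat P8
bar 6: v0=D3 v1=E4 downbeat M2
bar 7: v0=C3 v1=B3 downbeat M7
bar 8: v0=A2 v1=E3 downbeat P5
bar 9: v0=B2 v1=F3 downbeat TT
bar 10: v0=G3 v1=D3 downbeat P4
bar 11: v0=A3 v1=A4 downbeat P8
  -> R4 @ bar 1 tick 0 v(0, 1): G3/F4 m7 untreated
  -> R4 @ bar 6 tick 0 v(0, 1): D3/E4 M2 untreated
  -> R4 @ bar 7 tick 0 v(0, 1): C3/B3 M7 untreated
  -> R4 @ bar 9 tick 0 v(0, 1): B2/F3 TT untreated
  -> R3 @ bar 10 tick 0 v(0, 1): G3 above D3
  -> R4 @ bar 10 tick 0 v(0, 1): G3/D3 P4 untreated
  -> R8 @ bar 10 tick 0 v(0, 1): penult P4 not 3rd/6th
  -> R3 @ bar 10 tick 1 v(0, 1): G3 above D3
  -> R2 @ bar 11 tick 0 v(0, 1): G3/B3 M3 -> A3/A4 P8 similar
  -> R7 @ bar 11 tick 0 v(1,): B3->A4 leap 10st

(1, 0, R4, (0, 1))
(6, 0, R4, (0, 1))
(7, 0, R4, (0, 1))
(9, 0, R4, (0, 1))
(10, 0, R3, (0, 1))
(10, 0, R4, (0, 1))
(10, 0, R8, (0, 1))
(10, 1, R3, (0, 1))
(11, 0, R2, (0, 1))
(11, 0, R7, (1,))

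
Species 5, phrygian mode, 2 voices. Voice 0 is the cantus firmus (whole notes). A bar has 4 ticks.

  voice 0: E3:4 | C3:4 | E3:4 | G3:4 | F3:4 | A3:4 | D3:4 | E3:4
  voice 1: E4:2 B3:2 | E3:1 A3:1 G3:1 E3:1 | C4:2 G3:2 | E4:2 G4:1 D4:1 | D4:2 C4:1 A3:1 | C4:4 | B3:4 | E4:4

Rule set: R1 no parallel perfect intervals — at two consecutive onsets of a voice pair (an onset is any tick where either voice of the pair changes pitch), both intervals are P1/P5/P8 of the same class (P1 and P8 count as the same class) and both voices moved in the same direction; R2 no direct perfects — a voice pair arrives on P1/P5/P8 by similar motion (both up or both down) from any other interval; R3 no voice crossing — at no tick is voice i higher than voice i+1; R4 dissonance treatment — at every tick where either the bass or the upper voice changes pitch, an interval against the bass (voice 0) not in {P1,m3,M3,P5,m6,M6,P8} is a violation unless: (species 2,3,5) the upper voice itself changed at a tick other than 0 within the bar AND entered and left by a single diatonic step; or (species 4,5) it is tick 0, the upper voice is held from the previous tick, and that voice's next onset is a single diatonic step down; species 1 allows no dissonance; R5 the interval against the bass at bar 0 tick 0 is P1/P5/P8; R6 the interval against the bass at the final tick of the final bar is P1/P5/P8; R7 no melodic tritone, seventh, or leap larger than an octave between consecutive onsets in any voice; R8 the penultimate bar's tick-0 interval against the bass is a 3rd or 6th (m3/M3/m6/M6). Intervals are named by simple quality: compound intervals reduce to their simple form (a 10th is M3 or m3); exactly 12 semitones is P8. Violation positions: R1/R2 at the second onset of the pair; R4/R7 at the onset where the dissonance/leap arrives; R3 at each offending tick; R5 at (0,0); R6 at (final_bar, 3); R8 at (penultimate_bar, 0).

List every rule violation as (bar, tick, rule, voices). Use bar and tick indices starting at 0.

bar 0: v0=E3 v1=E4 downbeat P8
bar 1: v0=C3 v1=E3 downbeat M3
bar 2: v0=E3 v1=C4 downbeat m6
bar 3: v0=G3 v1=E4 downbeat M6
bar 4: v0=F3 v1=D4 downbeat M6
bar 5: v0=A3 v1=C4 downbeat m3
bar 6: v0=D3 v1=B3 downbeat M6
bar 7: v0=E3 v1=E4 downbeat P8
  -> R2 @ bar 7 tick 0 v(0, 1): D3/B3 M6 -> E3/E4 P8 similar

(7, 0, R2, (0, 1))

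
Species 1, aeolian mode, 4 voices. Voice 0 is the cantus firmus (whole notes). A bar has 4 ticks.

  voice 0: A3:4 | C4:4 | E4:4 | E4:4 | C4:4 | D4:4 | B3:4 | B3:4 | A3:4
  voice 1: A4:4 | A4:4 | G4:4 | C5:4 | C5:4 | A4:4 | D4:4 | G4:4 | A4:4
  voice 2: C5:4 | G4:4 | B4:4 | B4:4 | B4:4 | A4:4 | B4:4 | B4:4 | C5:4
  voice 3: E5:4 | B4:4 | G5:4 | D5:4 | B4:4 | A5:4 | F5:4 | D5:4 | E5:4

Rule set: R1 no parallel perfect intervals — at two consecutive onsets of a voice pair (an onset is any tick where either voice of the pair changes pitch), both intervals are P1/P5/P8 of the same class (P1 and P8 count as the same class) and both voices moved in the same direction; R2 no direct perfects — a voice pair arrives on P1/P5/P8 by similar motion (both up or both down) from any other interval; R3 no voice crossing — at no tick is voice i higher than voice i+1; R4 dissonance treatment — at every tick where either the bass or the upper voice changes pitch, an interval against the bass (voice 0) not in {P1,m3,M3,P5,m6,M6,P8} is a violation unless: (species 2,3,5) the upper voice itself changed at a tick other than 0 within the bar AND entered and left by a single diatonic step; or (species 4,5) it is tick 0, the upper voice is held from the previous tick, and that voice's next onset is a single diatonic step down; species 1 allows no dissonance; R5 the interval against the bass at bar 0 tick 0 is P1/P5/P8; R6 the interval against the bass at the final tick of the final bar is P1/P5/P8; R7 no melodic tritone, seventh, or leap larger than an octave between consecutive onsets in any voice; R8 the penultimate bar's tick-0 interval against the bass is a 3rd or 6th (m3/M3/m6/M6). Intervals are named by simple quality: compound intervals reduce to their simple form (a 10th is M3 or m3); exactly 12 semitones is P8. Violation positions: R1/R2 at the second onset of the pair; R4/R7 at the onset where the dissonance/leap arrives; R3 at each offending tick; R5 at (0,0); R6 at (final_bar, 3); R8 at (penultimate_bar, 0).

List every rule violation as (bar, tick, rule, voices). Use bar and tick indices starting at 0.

(0, 0, R5, (0, 2))
(1, 0, R3, (1, 2))
(1, 0, R4, (0, 3))
(1, 1, R3, (1, 2))
(1, 2, R3, (1, 2))
(1, 3, R3, (1, 2))
(2, 0, R1, (0, 2))
(3, 0, R3, (1, 2))
(3, 0, R4, (0, 3))
(3, 1, R3, (1, 2))
(3, 2, R3, (1, 2))
(3, 3, R3, (1, 2))
(4, 0, R3, (1, 2))
(4, 0, R4, (0, 2))
(4, 0, R4, (0, 3))
(4, 1, R3, (1, 2))
(4, 2, R3, (1, 2))
(4, 3, R3, (1, 2))
(5, 0, R2, (0, 3))
(5, 0, R2, (1, 2))
(5, 0, R7, (3,))
(6, 0, R4, (0, 3))
(7, 0, R8, (0, 2))
(8, 0, R1, (1, 3))
(8, 3, R6, (0, 2))

bar 0: v0=A3 v1=A4 v2=C5 v3=E5 downbeat P5
bar 1: v0=C4 v1=A4 v2=G4 v3=B4 downbeat M7
bar 2: v0=E4 v1=G4 v2=B4 v3=G5 downbeat m3
bar 3: v0=E4 v1=C5 v2=B4 v3=D5 downbeat m7
bar 4: v0=C4 v1=C5 v2=B4 v3=B4 downbeat M7
bar 5: v0=D4 v1=A4 v2=A4 v3=A5 downbeat P5
bar 6: v0=B3 v1=D4 v2=B4 v3=F5 downbeat TT
bar 7: v0=B3 v1=G4 v2=B4 v3=D5 downbeat m3
bar 8: v0=A3 v1=A4 v2=C5 v3=E5 downbeat P5
  -> R5 @ bar 0 tick 0 v(0, 2): opens on m3
  -> R3 @ bar 1 tick 0 v(1, 2): A4 above G4
  -> R4 @ bar 1 tick 0 v(0, 3): C4/B4 M7 untreated
  -> R3 @ bar 1 tick 1 v(1, 2): A4 above G4
  -> R3 @ bar 1 tick 2 v(1, 2): A4 above G4
  -> R3 @ bar 1 tick 3 v(1, 2): A4 above G4
  -> R1 @ bar 2 tick 0 v(0, 2): C4/G4 P5 -> E4/B4 P5 similar
  -> R3 @ bar 3 tick 0 v(1, 2): C5 above B4
  -> R4 @ bar 3 tick 0 v(0, 3): E4/D5 m7 untreated
  -> R3 @ bar 3 tick 1 v(1, 2): C5 above B4
  -> R3 @ bar 3 tick 2 v(1, 2): C5 above B4
  -> R3 @ bar 3 tick 3 v(1, 2): C5 above B4
  -> R3 @ bar 4 tick 0 v(1, 2): C5 above B4
  -> R4 @ bar 4 tick 0 v(0, 2): C4/B4 M7 untreated
  -> R4 @ bar 4 tick 0 v(0, 3): C4/B4 M7 untreated
  -> R3 @ bar 4 tick 1 v(1, 2): C5 above B4
  -> R3 @ bar 4 tick 2 v(1, 2): C5 above B4
  -> R3 @ bar 4 tick 3 v(1, 2): C5 above B4
  -> R2 @ bar 5 tick 0 v(0, 3): C4/B4 M7 -> D4/A5 P5 similar
  -> R2 @ bar 5 tick 0 v(1, 2): C5/B4 m2 -> A4/A4 P1 similar
  -> R7 @ bar 5 tick 0 v(3,): B4->A5 leap 10st
  -> R4 @ bar 6 tick 0 v(0, 3): B3/F5 TT untreated
  -> R8 @ bar 7 tick 0 v(0, 2): penult P8 not 3rd/6th
  -> R1 @ bar 8 tick 0 v(1, 3): G4/D5 P5 -> A4/E5 P5 similar
  -> R6 @ bar 8 tick 3 v(0, 2): closes on m3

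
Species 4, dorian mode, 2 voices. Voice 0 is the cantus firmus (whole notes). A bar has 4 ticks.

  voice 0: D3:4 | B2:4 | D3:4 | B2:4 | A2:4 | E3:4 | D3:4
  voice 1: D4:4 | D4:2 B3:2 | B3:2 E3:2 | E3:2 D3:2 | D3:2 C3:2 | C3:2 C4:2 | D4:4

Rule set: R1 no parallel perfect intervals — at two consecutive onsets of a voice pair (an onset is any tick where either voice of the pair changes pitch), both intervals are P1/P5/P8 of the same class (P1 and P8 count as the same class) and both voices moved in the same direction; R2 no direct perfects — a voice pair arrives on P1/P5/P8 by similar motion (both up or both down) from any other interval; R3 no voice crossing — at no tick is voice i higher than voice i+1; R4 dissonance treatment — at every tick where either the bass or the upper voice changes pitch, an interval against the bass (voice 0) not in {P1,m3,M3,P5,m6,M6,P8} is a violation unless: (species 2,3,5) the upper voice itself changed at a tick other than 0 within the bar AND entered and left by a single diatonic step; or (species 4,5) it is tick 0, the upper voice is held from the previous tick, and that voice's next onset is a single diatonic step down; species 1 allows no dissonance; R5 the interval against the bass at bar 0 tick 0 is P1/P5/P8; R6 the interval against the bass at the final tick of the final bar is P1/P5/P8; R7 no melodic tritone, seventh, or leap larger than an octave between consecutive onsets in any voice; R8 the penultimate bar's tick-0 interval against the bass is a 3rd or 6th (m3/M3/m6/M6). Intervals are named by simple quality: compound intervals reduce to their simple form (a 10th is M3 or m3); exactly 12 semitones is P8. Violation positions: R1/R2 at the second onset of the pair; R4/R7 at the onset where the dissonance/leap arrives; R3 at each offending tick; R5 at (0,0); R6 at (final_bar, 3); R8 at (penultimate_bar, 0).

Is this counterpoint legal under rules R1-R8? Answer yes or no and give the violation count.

bar 0: v0=D3 v1=D4 (P8)
bar 1: v0=B2 v1=D4 (m3)
bar 2: v0=D3 v1=B3 (M6)
bar 3: v0=B2 v1=E3 (P4)
bar 4: v0=A2 v1=D3 (P4)
bar 5: v0=E3 v1=C3 (M3)
bar 6: v0=D3 v1=D4 (P8)
  R4 @ bar2.2: D3/E3 M2 untreated
  R3 @ bar5.0: E3 above C3
  R3 @ bar5.1: E3 above C3

No (3 violations)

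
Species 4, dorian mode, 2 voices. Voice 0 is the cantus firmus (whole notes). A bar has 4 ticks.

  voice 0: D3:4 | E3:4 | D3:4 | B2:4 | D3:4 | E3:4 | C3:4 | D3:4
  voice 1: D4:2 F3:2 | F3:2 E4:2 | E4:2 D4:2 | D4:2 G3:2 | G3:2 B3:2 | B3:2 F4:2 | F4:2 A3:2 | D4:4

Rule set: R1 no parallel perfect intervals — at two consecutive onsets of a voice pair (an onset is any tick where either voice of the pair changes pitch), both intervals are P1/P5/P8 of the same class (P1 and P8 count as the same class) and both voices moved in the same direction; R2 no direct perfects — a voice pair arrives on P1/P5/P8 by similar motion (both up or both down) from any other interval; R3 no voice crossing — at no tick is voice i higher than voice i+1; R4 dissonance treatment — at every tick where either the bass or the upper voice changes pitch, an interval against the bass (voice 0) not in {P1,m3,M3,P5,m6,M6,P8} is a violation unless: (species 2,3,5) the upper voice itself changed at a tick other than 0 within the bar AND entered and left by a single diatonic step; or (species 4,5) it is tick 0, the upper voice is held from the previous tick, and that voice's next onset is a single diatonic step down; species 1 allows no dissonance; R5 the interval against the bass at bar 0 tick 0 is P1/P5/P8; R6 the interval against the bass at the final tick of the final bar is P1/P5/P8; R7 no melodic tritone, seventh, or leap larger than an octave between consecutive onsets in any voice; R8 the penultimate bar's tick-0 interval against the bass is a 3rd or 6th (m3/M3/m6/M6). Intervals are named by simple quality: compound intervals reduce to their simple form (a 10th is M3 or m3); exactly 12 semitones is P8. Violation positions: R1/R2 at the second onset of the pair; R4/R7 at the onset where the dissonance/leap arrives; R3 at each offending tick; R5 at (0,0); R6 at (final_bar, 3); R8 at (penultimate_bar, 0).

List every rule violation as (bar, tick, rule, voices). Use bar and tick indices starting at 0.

bar 0: v0=D3 v1=D4 downbeat P8
bar 1: v0=E3 v1=F3 downbeat m2
bar 2: v0=D3 v1=E4 downbeat M2
bar 3: v0=B2 v1=D4 downbeat m3
bar 4: v0=D3 v1=G3 downbeat P4
bar 5: v0=E3 v1=B3 downbeat P5
bar 6: v0=C3 v1=F4 downbeat P4
bar 7: v0=D3 v1=D4 downbeat P8
  -> R4 @ bar 1 tick 0 v(0, 1): E3/F3 m2 untreated
  -> R7 @ bar 1 tick 2 v(1,): F3->E4 leap 11st
  -> R4 @ bar 4 tick 0 v(0, 1): D3/G3 P4 untreated
  -> R4 @ bar 5 tick 2 v(0, 1): E3/F4 m2 untreated
  -> R7 @ bar 5 tick 2 v(1,): B3->F4 leap 6st
  -> R4 @ bar 6 tick 0 v(0, 1): C3/F4 P4 untreated
  -> R8 @ bar 6 tick 0 v(0, 1): penult P4 not 3rd/6th
  -> R2 @ bar 7 tick 0 v(0, 1): C3/A3 M6 -> D3/D4 P8 similar

(1, 0, R4, (0, 1))
(1, 2, R7, (1,))
(4, 0, R4, (0, 1))
(5, 2, R4, (0, 1))
(5, 2, R7, (1,))
(6, 0, R4, (0, 1))
(6, 0, R8, (0, 1))
(7, 0, R2, (0, 1))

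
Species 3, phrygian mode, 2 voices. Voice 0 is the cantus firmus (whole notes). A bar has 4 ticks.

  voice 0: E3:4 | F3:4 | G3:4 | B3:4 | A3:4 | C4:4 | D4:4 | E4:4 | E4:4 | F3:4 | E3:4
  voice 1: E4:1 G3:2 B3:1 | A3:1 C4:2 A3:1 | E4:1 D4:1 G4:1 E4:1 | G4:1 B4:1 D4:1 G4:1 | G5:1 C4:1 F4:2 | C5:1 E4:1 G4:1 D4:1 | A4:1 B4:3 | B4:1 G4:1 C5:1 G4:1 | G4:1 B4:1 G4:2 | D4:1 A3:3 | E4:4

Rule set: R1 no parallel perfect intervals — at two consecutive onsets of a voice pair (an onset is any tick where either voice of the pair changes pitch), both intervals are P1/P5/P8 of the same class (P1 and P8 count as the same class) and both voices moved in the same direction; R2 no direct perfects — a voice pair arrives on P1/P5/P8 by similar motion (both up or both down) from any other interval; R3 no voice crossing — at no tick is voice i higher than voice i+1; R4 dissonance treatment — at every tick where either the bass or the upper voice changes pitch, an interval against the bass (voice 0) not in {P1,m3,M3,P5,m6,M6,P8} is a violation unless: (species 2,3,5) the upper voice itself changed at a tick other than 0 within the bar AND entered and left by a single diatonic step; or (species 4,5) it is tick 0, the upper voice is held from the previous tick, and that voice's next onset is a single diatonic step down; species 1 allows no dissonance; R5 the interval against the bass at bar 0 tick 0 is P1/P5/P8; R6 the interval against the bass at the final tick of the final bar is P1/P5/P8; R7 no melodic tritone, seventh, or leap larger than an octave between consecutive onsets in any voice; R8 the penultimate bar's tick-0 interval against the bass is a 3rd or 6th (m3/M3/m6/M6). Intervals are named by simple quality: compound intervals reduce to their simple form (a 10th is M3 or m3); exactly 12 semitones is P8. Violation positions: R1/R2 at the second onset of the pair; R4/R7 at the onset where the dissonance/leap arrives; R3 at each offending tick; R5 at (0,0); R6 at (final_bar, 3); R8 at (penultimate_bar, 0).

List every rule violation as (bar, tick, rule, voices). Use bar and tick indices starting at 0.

bar 0: v0=E3 v1=E4 downbeat P8
bar 1: v0=F3 v1=A3 downbeat M3
bar 2: v0=G3 v1=E4 downbeat M6
bar 3: v0=B3 v1=G4 downbeat m6
bar 4: v0=A3 v1=G5 downbeat m7
bar 5: v0=C4 v1=C5 downbeat P8
bar 6: v0=D4 v1=A4 downbeat P5
bar 7: v0=E4 v1=B4 downbeat P5
bar 8: v0=E4 v1=G4 downbeat m3
bar 9: v0=F3 v1=D4 downbeat M6
bar 10: v0=E3 v1=E4 downbeat P8
  -> R4 @ bar 4 tick 0 v(0, 1): A3/G5 m7 untreated
  -> R7 @ bar 4 tick 1 v(1,): G5->C4 leap 19st
  -> R2 @ bar 5 tick 0 v(0, 1): A3/F4 m6 -> C4/C5 P8 similar
  -> R4 @ bar 5 tick 3 v(0, 1): C4/D4 M2 untreated
  -> R2 @ bar 6 tick 0 v(0, 1): C4/D4 M2 -> D4/A4 P5 similar
  -> R7 @ bar 9 tick 0 v(0,): E4->F3 leap 11st

(4, 0, R4, (0, 1))
(4, 1, R7, (1,))
(5, 0, R2, (0, 1))
(5, 3, R4, (0, 1))
(6, 0, R2, (0, 1))
(9, 0, R7, (0,))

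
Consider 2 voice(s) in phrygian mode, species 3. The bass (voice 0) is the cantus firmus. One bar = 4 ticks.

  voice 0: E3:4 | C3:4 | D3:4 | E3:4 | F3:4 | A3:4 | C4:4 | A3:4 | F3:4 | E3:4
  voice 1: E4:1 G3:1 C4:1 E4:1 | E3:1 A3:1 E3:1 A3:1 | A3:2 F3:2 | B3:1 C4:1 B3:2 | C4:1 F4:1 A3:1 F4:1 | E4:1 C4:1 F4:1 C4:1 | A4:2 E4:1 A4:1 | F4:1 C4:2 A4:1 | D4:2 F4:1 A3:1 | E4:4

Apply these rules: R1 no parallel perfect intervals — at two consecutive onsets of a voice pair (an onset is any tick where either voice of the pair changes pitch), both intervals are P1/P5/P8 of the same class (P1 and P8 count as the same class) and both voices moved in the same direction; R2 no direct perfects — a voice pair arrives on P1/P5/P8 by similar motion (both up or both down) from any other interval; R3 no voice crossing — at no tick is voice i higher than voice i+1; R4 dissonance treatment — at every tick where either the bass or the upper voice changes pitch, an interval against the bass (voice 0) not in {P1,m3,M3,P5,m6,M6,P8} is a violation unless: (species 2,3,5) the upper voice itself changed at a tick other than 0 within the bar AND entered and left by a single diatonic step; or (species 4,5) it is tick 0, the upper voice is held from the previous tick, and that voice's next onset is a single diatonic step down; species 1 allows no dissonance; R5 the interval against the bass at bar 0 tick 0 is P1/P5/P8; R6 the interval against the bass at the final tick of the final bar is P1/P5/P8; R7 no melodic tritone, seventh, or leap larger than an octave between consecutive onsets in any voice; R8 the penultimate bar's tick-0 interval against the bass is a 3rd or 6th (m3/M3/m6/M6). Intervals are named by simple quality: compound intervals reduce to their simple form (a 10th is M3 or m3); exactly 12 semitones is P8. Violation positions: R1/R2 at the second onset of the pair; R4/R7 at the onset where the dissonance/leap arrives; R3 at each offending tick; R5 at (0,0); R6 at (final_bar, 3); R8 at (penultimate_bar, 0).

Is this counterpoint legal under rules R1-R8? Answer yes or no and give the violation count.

bar 0: v0=E3 v1=E4 (P8)
bar 1: v0=C3 v1=E3 (M3)
bar 2: v0=D3 v1=A3 (P5)
bar 3: v0=E3 v1=B3 (P5)
bar 4: v0=F3 v1=C4 (P5)
bar 5: v0=A3 v1=E4 (P5)
bar 6: v0=C4 v1=A4 (M6)
bar 7: v0=A3 v1=F4 (m6)
bar 8: v0=F3 v1=D4 (M6)
bar 9: v0=E3 v1=E4 (P8)
  R2 @ bar3.0: D3/F3 m3 -> E3/B3 P5 similar
  R7 @ bar3.0: F3->B3 leap 6st
  R1 @ bar4.0: E3/B3 P5 -> F3/C4 P5 similar

No (3 violations)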